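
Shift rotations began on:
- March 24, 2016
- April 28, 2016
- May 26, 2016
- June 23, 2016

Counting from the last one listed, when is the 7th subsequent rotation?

These are Thursdays at 28- or 35-day spacing (35, 28, 28).
The pattern: 4th Thursday of the month.
July 2016 — 4th Thursday is July 28, 2016.
August 2016 — 4th Thursday is August 25, 2016.
September 2016 — 4th Thursday is September 22, 2016.
4th Thursday of October 2016: October 27, 2016.
November 2016 — 4th Thursday is November 24, 2016.
December 2016 — 4th Thursday is December 22, 2016.
January 2017 — 4th Thursday is January 26, 2017.

January 26, 2017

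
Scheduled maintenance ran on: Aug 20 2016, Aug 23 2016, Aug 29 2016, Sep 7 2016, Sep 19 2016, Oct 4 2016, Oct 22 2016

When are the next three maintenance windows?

Nov 12 2016, Dec 6 2016, Jan 2 2017

Gaps: 3, 6, 9, 12, 15, 18 days — each gap is 3 larger than the previous one.
Next gap: 21 days. Oct 22 2016 + 21 days = Nov 12 2016.
Next gap: 24 days. Nov 12 2016 + 24 days = Dec 6 2016.
Next gap: 27 days. Dec 6 2016 + 27 days = Jan 2 2017.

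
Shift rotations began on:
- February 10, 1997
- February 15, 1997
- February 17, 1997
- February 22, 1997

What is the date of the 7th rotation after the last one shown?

March 17, 1997

Every event lands on a Monday or Saturday (gaps cycle 5, 2, 5).
So the schedule is: every Monday and Saturday.
Next Monday: February 24, 1997.
The following Saturday is March 1, 1997.
Next Monday: March 3, 1997.
The following Saturday is March 8, 1997.
The following Monday is March 10, 1997.
Next Saturday: March 15, 1997.
Next Monday: March 17, 1997.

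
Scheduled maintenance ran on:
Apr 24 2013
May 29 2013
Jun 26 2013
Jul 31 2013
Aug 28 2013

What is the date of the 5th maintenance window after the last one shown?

Jan 29 2014

Every date is a Wednesday; gaps 35, 28, 35, 28 days.
Each is the last Wednesday of its month (at least one falls on the 29th or later, ruling out '4th Wednesday').
September 2013 ends with Wednesday Sep 25 2013.
Last Wednesday of October 2013: Oct 30 2013.
November 2013 ends with Wednesday Nov 27 2013.
December 2013 ends with Wednesday Dec 25 2013.
January 2014 ends with Wednesday Jan 29 2014.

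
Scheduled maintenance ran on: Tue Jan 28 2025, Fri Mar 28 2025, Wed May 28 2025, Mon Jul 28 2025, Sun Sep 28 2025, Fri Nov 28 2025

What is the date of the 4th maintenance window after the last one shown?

The day-of-month is always 28 (59, 61, 61, 62, 61 days between events).
So this recurs on the 28th of every 2 months.
January 2026: Wed Jan 28 2026.
March 2026: Sat Mar 28 2026.
May 2026: Thu May 28 2026.
Next: July 2026 → Tue Jul 28 2026.

Tue Jul 28 2026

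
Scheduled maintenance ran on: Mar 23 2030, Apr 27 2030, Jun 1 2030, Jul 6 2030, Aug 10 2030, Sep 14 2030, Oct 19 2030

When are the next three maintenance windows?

The spacing is 35, 35, 35, 35, 35, 35 days — always 35 days.
Oct 19 2030 + 35 days = Nov 23 2030.
Nov 23 2030 + 35 days = Dec 28 2030.
Dec 28 2030 + 35 days = Feb 1 2031.

Nov 23 2030, Dec 28 2030, Feb 1 2031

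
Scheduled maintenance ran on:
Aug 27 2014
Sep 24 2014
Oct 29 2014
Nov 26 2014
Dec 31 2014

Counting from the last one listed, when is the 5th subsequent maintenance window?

These are Wednesdays with 28, 35, 28, 35-day gaps.
Each is the final Wednesday of its month — Oct 29 2014 is past the 28th, so '4th Wednesday' doesn't fit.
Last Wednesday of January 2015: Jan 28 2015.
February 2015 ends with Wednesday Feb 25 2015.
Last Wednesday of March 2015: Mar 25 2015.
Last Wednesday of April 2015: Apr 29 2015.
May 2015 ends with Wednesday May 27 2015.

May 27 2015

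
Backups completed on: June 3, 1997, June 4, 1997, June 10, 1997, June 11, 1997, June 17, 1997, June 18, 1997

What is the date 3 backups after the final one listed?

July 1, 1997

Gaps: 1, 6, 1, 6, 1 days — not constant, but cyclic with period 2.
The events fall on every Tuesday and Wednesday.
The following Tuesday is June 24, 1997.
The following Wednesday is June 25, 1997.
Next Tuesday: July 1, 1997.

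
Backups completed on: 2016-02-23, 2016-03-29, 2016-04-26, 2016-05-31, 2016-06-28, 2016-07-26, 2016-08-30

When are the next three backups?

2016-09-27, 2016-10-25, 2016-11-29

These are Tuesdays with 35, 28, 35, 28, 28, 35-day gaps.
Each is the final Tuesday of its month — 2016-03-29 is past the 28th, so '4th Tuesday' doesn't fit.
Last Tuesday of September 2016: 2016-09-27.
October 2016 ends with Tuesday 2016-10-25.
November 2016 ends with Tuesday 2016-11-29.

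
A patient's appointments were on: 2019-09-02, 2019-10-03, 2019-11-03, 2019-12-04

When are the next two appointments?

Every event comes 31 days after the last (31, 31, 31).
2019-12-04 + 31 days = 2020-01-04.
2020-01-04 + 31 days = 2020-02-04.

2020-01-04, 2020-02-04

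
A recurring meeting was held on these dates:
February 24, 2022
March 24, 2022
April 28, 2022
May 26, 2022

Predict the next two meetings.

June 23, 2022; July 28, 2022

All dates are Thursdays, 28, 35, 28 days apart.
Specifically, the 4th Thursday of each month.
June 2022 — 4th Thursday is June 23, 2022.
July 2022 — 4th Thursday is July 28, 2022.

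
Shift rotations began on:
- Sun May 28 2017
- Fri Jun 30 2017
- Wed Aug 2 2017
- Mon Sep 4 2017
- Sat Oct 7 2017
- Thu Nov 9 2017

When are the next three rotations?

The spacing is 33, 33, 33, 33, 33 days — always 33 days.
Thu Nov 9 2017 + 33 days = Tue Dec 12 2017.
Tue Dec 12 2017 + 33 days = Sun Jan 14 2018.
Sun Jan 14 2018 + 33 days = Fri Feb 16 2018.

Tue Dec 12 2017, Sun Jan 14 2018, Fri Feb 16 2018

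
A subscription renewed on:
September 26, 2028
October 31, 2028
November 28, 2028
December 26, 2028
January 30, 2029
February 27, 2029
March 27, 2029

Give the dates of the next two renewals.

April 24, 2029; May 29, 2029

All Tuesdays; the gaps (35, 28, 28, 35, 28, 28) vary with month length.
This is the last Tuesday of each month.
Last Tuesday of April 2029: April 24, 2029.
May 2029 ends with Tuesday May 29, 2029.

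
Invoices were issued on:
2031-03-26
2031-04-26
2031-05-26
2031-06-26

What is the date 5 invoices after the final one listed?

2031-11-26

Gaps: 31, 30, 31 days — not constant. Every event is on the 26th of the month.
Pattern: the 26th of each month.
July 2031: 2031-07-26.
Next: August 2031 → 2031-08-26.
September 2031: 2031-09-26.
Next: October 2031 → 2031-10-26.
Next: November 2031 → 2031-11-26.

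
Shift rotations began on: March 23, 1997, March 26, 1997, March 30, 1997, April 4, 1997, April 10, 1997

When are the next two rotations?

The spacing grows by 1 each time: 3, 4, 5, 6 days.
Next gap: 7 days. April 10, 1997 + 7 days = April 17, 1997.
Next gap: 8 days. April 17, 1997 + 8 days = April 25, 1997.

April 17, 1997; April 25, 1997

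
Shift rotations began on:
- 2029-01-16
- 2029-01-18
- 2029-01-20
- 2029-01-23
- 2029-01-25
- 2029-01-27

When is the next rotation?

2029-01-30

The gap pattern 2, 2, 3, 2, 2 repeats every 3 events.
These are the Tuesdays, Thursdays and Saturdays of each week.
Next Tuesday: 2029-01-30.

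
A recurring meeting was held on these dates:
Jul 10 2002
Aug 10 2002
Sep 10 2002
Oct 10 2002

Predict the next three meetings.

Nov 10 2002, Dec 10 2002, Jan 10 2003

Each date is the 10th; the gaps (31, 31, 30) track the month lengths.
The rule is the 10th of each month.
Next: November 2002 → Nov 10 2002.
Next: December 2002 → Dec 10 2002.
January 2003: Jan 10 2003.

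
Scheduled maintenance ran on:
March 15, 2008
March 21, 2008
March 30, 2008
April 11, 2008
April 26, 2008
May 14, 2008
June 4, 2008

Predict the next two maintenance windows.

The spacing grows by 3 each time: 6, 9, 12, 15, 18, 21 days.
Next gap: 24 days. June 4, 2008 + 24 days = June 28, 2008.
Next gap: 27 days. June 28, 2008 + 27 days = July 25, 2008.

June 28, 2008; July 25, 2008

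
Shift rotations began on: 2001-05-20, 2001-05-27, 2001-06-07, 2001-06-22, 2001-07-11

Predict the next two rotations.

2001-08-03, 2001-08-30

The spacing grows by 4 each time: 7, 11, 15, 19 days.
Next gap: 23 days. 2001-07-11 + 23 days = 2001-08-03.
Next gap: 27 days. 2001-08-03 + 27 days = 2001-08-30.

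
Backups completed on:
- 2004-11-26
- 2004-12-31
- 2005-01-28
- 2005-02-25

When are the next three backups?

All Fridays; the gaps (35, 28, 28) vary with month length.
This is the last Friday of each month.
Last Friday of March 2005: 2005-03-25.
Last Friday of April 2005: 2005-04-29.
May 2005 ends with Friday 2005-05-27.

2005-03-25, 2005-04-29, 2005-05-27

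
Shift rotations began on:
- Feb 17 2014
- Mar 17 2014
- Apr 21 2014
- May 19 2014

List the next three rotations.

All dates are Mondays, 28, 35, 28 days apart.
Specifically, the 3rd Monday of each month.
3rd Monday of June 2014: Jun 16 2014.
July 2014 — 3rd Monday is Jul 21 2014.
August 2014 — 3rd Monday is Aug 18 2014.

Jun 16 2014, Jul 21 2014, Aug 18 2014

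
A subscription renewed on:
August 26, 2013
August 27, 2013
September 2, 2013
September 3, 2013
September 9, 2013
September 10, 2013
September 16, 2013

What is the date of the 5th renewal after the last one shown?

Every event lands on a Monday or Tuesday (gaps cycle 1, 6, 1, 6, 1, 6).
So the schedule is: every Monday and Tuesday.
The following Tuesday is September 17, 2013.
Next Monday: September 23, 2013.
The following Tuesday is September 24, 2013.
Next Monday: September 30, 2013.
The following Tuesday is October 1, 2013.

October 1, 2013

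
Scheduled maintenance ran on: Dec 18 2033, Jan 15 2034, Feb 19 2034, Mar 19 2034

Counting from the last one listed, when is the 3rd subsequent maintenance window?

Jun 18 2034

All dates are Sundays, 28, 35, 28 days apart.
Specifically, the 3rd Sunday of each month.
April 2034 — 3rd Sunday is Apr 16 2034.
May 2034 — 3rd Sunday is May 21 2034.
3rd Sunday of June 2034: Jun 18 2034.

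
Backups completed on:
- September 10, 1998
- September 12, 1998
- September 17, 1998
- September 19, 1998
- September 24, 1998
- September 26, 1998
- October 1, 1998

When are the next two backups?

Gaps: 2, 5, 2, 5, 2, 5 days — not constant, but cyclic with period 2.
The events fall on every Thursday and Saturday.
Next Saturday: October 3, 1998.
Next Thursday: October 8, 1998.

October 3, 1998; October 8, 1998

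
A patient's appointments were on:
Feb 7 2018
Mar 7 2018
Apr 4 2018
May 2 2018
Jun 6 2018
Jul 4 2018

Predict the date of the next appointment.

These are Wednesdays at 28- or 35-day spacing (28, 28, 28, 35, 28).
The pattern: 1st Wednesday of the month.
August 2018 — 1st Wednesday is Aug 1 2018.

Aug 1 2018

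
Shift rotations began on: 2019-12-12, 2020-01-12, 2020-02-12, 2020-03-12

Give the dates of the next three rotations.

Each date is the 12th; the gaps (31, 31, 29) track the month lengths.
The rule is the 12th of each month.
April 2020: 2020-04-12.
Next: May 2020 → 2020-05-12.
June 2020: 2020-06-12.

2020-04-12, 2020-05-12, 2020-06-12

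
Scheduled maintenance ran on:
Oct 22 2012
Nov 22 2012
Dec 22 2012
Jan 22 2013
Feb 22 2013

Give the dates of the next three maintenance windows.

Each date is the 22nd; the gaps (31, 30, 31, 31) track the month lengths.
The rule is the 22nd of each month.
Next: March 2013 → Mar 22 2013.
April 2013: Apr 22 2013.
Next: May 2013 → May 22 2013.

Mar 22 2013, Apr 22 2013, May 22 2013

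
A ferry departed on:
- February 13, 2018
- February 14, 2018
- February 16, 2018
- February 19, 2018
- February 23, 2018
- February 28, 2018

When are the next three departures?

The spacing grows by 1 each time: 1, 2, 3, 4, 5 days.
Next gap: 6 days. February 28, 2018 + 6 days = March 6, 2018.
Next gap: 7 days. March 6, 2018 + 7 days = March 13, 2018.
Next gap: 8 days. March 13, 2018 + 8 days = March 21, 2018.

March 6, 2018; March 13, 2018; March 21, 2018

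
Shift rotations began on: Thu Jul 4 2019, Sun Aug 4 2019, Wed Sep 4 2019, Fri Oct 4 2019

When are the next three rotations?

Mon Nov 4 2019, Wed Dec 4 2019, Sat Jan 4 2020

The day-of-month is always 4 (31, 31, 30 days between events).
So this recurs on the 4th of each month.
November 2019: Mon Nov 4 2019.
December 2019: Wed Dec 4 2019.
January 2020: Sat Jan 4 2020.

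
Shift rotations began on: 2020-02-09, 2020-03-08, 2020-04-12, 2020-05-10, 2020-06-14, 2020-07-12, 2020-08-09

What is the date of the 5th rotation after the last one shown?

2021-01-10

These are Sundays at 28- or 35-day spacing (28, 35, 28, 35, 28, 28).
The pattern: 2nd Sunday of the month.
2nd Sunday of September 2020: 2020-09-13.
2nd Sunday of October 2020: 2020-10-11.
November 2020 — 2nd Sunday is 2020-11-08.
December 2020 — 2nd Sunday is 2020-12-13.
2nd Sunday of January 2021: 2021-01-10.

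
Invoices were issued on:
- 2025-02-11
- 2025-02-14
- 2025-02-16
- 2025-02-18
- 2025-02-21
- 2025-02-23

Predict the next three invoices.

2025-02-25, 2025-02-28, 2025-03-02

Gaps: 3, 2, 2, 3, 2 days — not constant, but cyclic with period 3.
The events fall on every Tuesday, Friday and Sunday.
Next Tuesday: 2025-02-25.
The following Friday is 2025-02-28.
The following Sunday is 2025-03-02.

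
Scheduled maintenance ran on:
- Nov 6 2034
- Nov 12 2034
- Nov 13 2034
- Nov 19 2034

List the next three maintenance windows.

The gap pattern 6, 1, 6 repeats every 2 events.
These are the Mondays and Sundays of each week.
The following Monday is Nov 20 2034.
The following Sunday is Nov 26 2034.
Next Monday: Nov 27 2034.

Nov 20 2034, Nov 26 2034, Nov 27 2034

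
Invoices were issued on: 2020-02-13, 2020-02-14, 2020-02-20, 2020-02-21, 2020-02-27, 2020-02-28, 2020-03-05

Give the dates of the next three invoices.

Every event lands on a Thursday or Friday (gaps cycle 1, 6, 1, 6, 1, 6).
So the schedule is: every Thursday and Friday.
The following Friday is 2020-03-06.
The following Thursday is 2020-03-12.
The following Friday is 2020-03-13.

2020-03-06, 2020-03-12, 2020-03-13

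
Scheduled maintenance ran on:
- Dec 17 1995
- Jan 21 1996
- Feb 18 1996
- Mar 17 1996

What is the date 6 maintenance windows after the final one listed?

All dates are Sundays, 35, 28, 28 days apart.
Specifically, the 3rd Sunday of each month.
3rd Sunday of April 1996: Apr 21 1996.
3rd Sunday of May 1996: May 19 1996.
June 1996 — 3rd Sunday is Jun 16 1996.
3rd Sunday of July 1996: Jul 21 1996.
August 1996 — 3rd Sunday is Aug 18 1996.
September 1996 — 3rd Sunday is Sep 15 1996.

Sep 15 1996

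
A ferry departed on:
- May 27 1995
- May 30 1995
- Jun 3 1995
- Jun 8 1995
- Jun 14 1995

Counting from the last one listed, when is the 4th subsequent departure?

Intervals are 3, 4, 5, 6 days — an arithmetic progression with common difference 1.
Next gap: 7 days. Jun 14 1995 + 7 days = Jun 21 1995.
Next gap: 8 days. Jun 21 1995 + 8 days = Jun 29 1995.
Next gap: 9 days. Jun 29 1995 + 9 days = Jul 8 1995.
Next gap: 10 days. Jul 8 1995 + 10 days = Jul 18 1995.

Jul 18 1995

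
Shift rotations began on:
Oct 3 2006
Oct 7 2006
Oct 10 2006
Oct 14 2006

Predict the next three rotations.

Gaps: 4, 3, 4 days — not constant, but cyclic with period 2.
The events fall on every Tuesday and Saturday.
The following Tuesday is Oct 17 2006.
Next Saturday: Oct 21 2006.
Next Tuesday: Oct 24 2006.

Oct 17 2006, Oct 21 2006, Oct 24 2006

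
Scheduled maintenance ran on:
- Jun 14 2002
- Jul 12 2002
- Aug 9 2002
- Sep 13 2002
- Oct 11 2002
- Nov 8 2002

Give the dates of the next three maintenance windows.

Dec 13 2002, Jan 10 2003, Feb 14 2003

All dates are Fridays, 28, 28, 35, 28, 28 days apart.
Specifically, the 2nd Friday of each month.
2nd Friday of December 2002: Dec 13 2002.
2nd Friday of January 2003: Jan 10 2003.
February 2003 — 2nd Friday is Feb 14 2003.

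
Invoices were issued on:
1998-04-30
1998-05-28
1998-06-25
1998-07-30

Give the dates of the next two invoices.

All Thursdays; the gaps (28, 28, 35) vary with month length.
This is the last Thursday of each month.
August 1998 ends with Thursday 1998-08-27.
Last Thursday of September 1998: 1998-09-24.

1998-08-27, 1998-09-24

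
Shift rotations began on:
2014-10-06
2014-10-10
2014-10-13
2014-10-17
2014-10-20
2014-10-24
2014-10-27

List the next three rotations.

Gaps: 4, 3, 4, 3, 4, 3 days — not constant, but cyclic with period 2.
The events fall on every Monday and Friday.
Next Friday: 2014-10-31.
Next Monday: 2014-11-03.
Next Friday: 2014-11-07.

2014-10-31, 2014-11-03, 2014-11-07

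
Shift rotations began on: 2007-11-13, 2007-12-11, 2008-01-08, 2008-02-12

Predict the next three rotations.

All dates are Tuesdays, 28, 28, 35 days apart.
Specifically, the 2nd Tuesday of each month.
2nd Tuesday of March 2008: 2008-03-11.
April 2008 — 2nd Tuesday is 2008-04-08.
May 2008 — 2nd Tuesday is 2008-05-13.

2008-03-11, 2008-04-08, 2008-05-13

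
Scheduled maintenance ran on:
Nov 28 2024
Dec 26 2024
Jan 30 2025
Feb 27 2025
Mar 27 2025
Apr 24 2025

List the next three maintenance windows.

All Thursdays; the gaps (28, 35, 28, 28, 28) vary with month length.
This is the last Thursday of each month.
Last Thursday of May 2025: May 29 2025.
June 2025 ends with Thursday Jun 26 2025.
Last Thursday of July 2025: Jul 31 2025.

May 29 2025, Jun 26 2025, Jul 31 2025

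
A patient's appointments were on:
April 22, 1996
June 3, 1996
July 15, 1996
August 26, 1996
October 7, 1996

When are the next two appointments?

November 18, 1996; December 30, 1996

Every event comes 42 days after the last (42, 42, 42, 42).
October 7, 1996 + 42 days = November 18, 1996.
November 18, 1996 + 42 days = December 30, 1996.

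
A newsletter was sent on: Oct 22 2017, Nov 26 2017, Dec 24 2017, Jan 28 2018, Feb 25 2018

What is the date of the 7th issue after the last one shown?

These are Sundays at 28- or 35-day spacing (35, 28, 35, 28).
The pattern: 4th Sunday of the month.
March 2018 — 4th Sunday is Mar 25 2018.
4th Sunday of April 2018: Apr 22 2018.
4th Sunday of May 2018: May 27 2018.
June 2018 — 4th Sunday is Jun 24 2018.
4th Sunday of July 2018: Jul 22 2018.
August 2018 — 4th Sunday is Aug 26 2018.
4th Sunday of September 2018: Sep 23 2018.

Sep 23 2018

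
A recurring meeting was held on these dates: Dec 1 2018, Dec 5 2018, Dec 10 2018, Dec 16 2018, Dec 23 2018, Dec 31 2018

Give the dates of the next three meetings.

Intervals are 4, 5, 6, 7, 8 days — an arithmetic progression with common difference 1.
Next gap: 9 days. Dec 31 2018 + 9 days = Jan 9 2019.
Next gap: 10 days. Jan 9 2019 + 10 days = Jan 19 2019.
Next gap: 11 days. Jan 19 2019 + 11 days = Jan 30 2019.

Jan 9 2019, Jan 19 2019, Jan 30 2019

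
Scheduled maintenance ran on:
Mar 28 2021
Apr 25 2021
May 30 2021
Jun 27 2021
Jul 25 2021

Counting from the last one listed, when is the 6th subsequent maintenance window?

Jan 30 2022

All Sundays; the gaps (28, 35, 28, 28) vary with month length.
This is the last Sunday of each month.
August 2021 ends with Sunday Aug 29 2021.
September 2021 ends with Sunday Sep 26 2021.
October 2021 ends with Sunday Oct 31 2021.
November 2021 ends with Sunday Nov 28 2021.
December 2021 ends with Sunday Dec 26 2021.
January 2022 ends with Sunday Jan 30 2022.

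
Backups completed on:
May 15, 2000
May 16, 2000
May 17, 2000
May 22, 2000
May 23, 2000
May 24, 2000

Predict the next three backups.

May 29, 2000; May 30, 2000; May 31, 2000

Gaps: 1, 1, 5, 1, 1 days — not constant, but cyclic with period 3.
The events fall on every Monday, Tuesday and Wednesday.
Next Monday: May 29, 2000.
Next Tuesday: May 30, 2000.
The following Wednesday is May 31, 2000.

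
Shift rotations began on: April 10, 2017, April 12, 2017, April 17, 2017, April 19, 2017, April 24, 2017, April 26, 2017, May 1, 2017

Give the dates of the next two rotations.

May 3, 2017; May 8, 2017

Gaps: 2, 5, 2, 5, 2, 5 days — not constant, but cyclic with period 2.
The events fall on every Monday and Wednesday.
Next Wednesday: May 3, 2017.
The following Monday is May 8, 2017.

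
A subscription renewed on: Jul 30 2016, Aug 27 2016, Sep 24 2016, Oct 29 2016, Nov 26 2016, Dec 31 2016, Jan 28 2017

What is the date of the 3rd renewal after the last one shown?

Apr 29 2017

All Saturdays; the gaps (28, 28, 35, 28, 35, 28) vary with month length.
This is the last Saturday of each month.
February 2017 ends with Saturday Feb 25 2017.
March 2017 ends with Saturday Mar 25 2017.
April 2017 ends with Saturday Apr 29 2017.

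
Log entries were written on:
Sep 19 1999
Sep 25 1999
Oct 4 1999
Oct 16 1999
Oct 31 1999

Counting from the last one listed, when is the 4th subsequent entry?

Gaps: 6, 9, 12, 15 days — each gap is 3 larger than the previous one.
Next gap: 18 days. Oct 31 1999 + 18 days = Nov 18 1999.
Next gap: 21 days. Nov 18 1999 + 21 days = Dec 9 1999.
Next gap: 24 days. Dec 9 1999 + 24 days = Jan 2 2000.
Next gap: 27 days. Jan 2 2000 + 27 days = Jan 29 2000.

Jan 29 2000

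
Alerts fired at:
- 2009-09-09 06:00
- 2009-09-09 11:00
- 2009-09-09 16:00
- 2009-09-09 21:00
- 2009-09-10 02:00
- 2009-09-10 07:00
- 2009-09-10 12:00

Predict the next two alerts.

2009-09-10 17:00, 2009-09-10 22:00

The interval is a steady 5 hours (5, 5, 5, 5, 5, 5).
2009-09-10 12:00 + 5 h = 2009-09-10 17:00.
2009-09-10 17:00 + 5 h = 2009-09-10 22:00.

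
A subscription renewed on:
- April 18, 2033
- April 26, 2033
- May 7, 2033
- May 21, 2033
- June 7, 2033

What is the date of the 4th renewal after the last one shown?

September 13, 2033

Gaps: 8, 11, 14, 17 days — each gap is 3 larger than the previous one.
Next gap: 20 days. June 7, 2033 + 20 days = June 27, 2033.
Next gap: 23 days. June 27, 2033 + 23 days = July 20, 2033.
Next gap: 26 days. July 20, 2033 + 26 days = August 15, 2033.
Next gap: 29 days. August 15, 2033 + 29 days = September 13, 2033.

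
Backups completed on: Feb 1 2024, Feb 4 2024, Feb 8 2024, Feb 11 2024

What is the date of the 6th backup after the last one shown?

Every event lands on a Thursday or Sunday (gaps cycle 3, 4, 3).
So the schedule is: every Thursday and Sunday.
The following Thursday is Feb 15 2024.
Next Sunday: Feb 18 2024.
The following Thursday is Feb 22 2024.
The following Sunday is Feb 25 2024.
Next Thursday: Feb 29 2024.
Next Sunday: Mar 3 2024.

Mar 3 2024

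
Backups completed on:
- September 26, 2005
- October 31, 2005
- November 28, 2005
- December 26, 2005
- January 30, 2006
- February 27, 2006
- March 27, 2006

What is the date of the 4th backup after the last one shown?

July 31, 2006

All Mondays; the gaps (35, 28, 28, 35, 28, 28) vary with month length.
This is the last Monday of each month.
April 2006 ends with Monday April 24, 2006.
Last Monday of May 2006: May 29, 2006.
Last Monday of June 2006: June 26, 2006.
Last Monday of July 2006: July 31, 2006.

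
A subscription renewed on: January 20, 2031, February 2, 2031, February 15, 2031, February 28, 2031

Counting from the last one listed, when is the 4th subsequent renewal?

Every event comes 13 days after the last (13, 13, 13).
February 28, 2031 + 13 days = March 13, 2031.
March 13, 2031 + 13 days = March 26, 2031.
March 26, 2031 + 13 days = April 8, 2031.
April 8, 2031 + 13 days = April 21, 2031.

April 21, 2031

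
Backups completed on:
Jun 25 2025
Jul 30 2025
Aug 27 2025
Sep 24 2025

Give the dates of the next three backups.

Oct 29 2025, Nov 26 2025, Dec 31 2025

All Wednesdays; the gaps (35, 28, 28) vary with month length.
This is the last Wednesday of each month.
Last Wednesday of October 2025: Oct 29 2025.
Last Wednesday of November 2025: Nov 26 2025.
Last Wednesday of December 2025: Dec 31 2025.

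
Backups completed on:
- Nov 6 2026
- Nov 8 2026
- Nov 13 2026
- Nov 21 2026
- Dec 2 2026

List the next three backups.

Dec 16 2026, Jan 2 2027, Jan 22 2027

Intervals are 2, 5, 8, 11 days — an arithmetic progression with common difference 3.
Next gap: 14 days. Dec 2 2026 + 14 days = Dec 16 2026.
Next gap: 17 days. Dec 16 2026 + 17 days = Jan 2 2027.
Next gap: 20 days. Jan 2 2027 + 20 days = Jan 22 2027.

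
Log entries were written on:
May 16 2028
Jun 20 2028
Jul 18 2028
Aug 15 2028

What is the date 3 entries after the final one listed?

Nov 21 2028

Gaps: 35, 28, 28 days — a mix of 28 and 35. Every date is a Tuesday.
Each is the 3rd Tuesday of its month.
3rd Tuesday of September 2028: Sep 19 2028.
3rd Tuesday of October 2028: Oct 17 2028.
3rd Tuesday of November 2028: Nov 21 2028.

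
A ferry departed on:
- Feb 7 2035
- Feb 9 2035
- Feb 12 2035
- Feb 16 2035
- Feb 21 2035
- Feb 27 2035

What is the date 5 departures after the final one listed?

Apr 13 2035

Intervals are 2, 3, 4, 5, 6 days — an arithmetic progression with common difference 1.
Next gap: 7 days. Feb 27 2035 + 7 days = Mar 6 2035.
Next gap: 8 days. Mar 6 2035 + 8 days = Mar 14 2035.
Next gap: 9 days. Mar 14 2035 + 9 days = Mar 23 2035.
Next gap: 10 days. Mar 23 2035 + 10 days = Apr 2 2035.
Next gap: 11 days. Apr 2 2035 + 11 days = Apr 13 2035.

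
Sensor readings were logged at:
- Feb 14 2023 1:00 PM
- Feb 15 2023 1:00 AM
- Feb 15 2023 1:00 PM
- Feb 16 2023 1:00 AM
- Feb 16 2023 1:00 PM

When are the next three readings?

Feb 17 2023 1:00 AM, Feb 17 2023 1:00 PM, Feb 18 2023 1:00 AM

The interval is a steady 12 hours (12, 12, 12, 12).
Feb 16 2023 1:00 PM + 12 h = Feb 17 2023 1:00 AM.
Feb 17 2023 1:00 AM + 12 h = Feb 17 2023 1:00 PM.
Feb 17 2023 1:00 PM + 12 h = Feb 18 2023 1:00 AM.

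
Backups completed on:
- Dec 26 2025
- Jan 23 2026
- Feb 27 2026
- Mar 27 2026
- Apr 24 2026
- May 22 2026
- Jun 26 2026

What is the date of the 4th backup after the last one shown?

All dates are Fridays, 28, 35, 28, 28, 28, 35 days apart.
Specifically, the 4th Friday of each month.
4th Friday of July 2026: Jul 24 2026.
4th Friday of August 2026: Aug 28 2026.
4th Friday of September 2026: Sep 25 2026.
October 2026 — 4th Friday is Oct 23 2026.

Oct 23 2026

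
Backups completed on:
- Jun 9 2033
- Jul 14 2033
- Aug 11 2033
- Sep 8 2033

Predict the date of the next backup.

These are Thursdays at 28- or 35-day spacing (35, 28, 28).
The pattern: 2nd Thursday of the month.
2nd Thursday of October 2033: Oct 13 2033.

Oct 13 2033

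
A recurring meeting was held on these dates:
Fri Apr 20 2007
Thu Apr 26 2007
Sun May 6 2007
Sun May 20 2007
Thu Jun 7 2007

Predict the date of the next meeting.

Fri Jun 29 2007

Intervals are 6, 10, 14, 18 days — an arithmetic progression with common difference 4.
Next gap: 22 days. Thu Jun 7 2007 + 22 days = Fri Jun 29 2007.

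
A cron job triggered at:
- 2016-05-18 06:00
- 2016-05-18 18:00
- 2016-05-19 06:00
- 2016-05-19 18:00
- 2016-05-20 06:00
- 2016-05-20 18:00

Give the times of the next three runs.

2016-05-21 06:00, 2016-05-21 18:00, 2016-05-22 06:00

Gaps: 12, 12, 12, 12, 12 hours — each event is 12 hours after the previous one.
2016-05-20 18:00 + 12 h = 2016-05-21 06:00.
2016-05-21 06:00 + 12 h = 2016-05-21 18:00.
2016-05-21 18:00 + 12 h = 2016-05-22 06:00.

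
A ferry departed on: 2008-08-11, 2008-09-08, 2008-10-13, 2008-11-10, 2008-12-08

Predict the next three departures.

2009-01-12, 2009-02-09, 2009-03-09

Gaps: 28, 35, 28, 28 days — a mix of 28 and 35. Every date is a Monday.
Each is the 2nd Monday of its month.
January 2009 — 2nd Monday is 2009-01-12.
February 2009 — 2nd Monday is 2009-02-09.
2nd Monday of March 2009: 2009-03-09.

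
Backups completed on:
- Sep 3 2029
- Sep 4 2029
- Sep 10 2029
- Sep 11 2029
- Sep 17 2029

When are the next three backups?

Every event lands on a Monday or Tuesday (gaps cycle 1, 6, 1, 6).
So the schedule is: every Monday and Tuesday.
The following Tuesday is Sep 18 2029.
The following Monday is Sep 24 2029.
Next Tuesday: Sep 25 2029.

Sep 18 2029, Sep 24 2029, Sep 25 2029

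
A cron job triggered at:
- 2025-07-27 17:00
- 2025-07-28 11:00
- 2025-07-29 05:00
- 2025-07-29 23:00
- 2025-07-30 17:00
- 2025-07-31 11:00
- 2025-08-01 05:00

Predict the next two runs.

2025-08-01 23:00, 2025-08-02 17:00

The interval is a steady 18 hours (18, 18, 18, 18, 18, 18).
2025-08-01 05:00 + 18 h = 2025-08-01 23:00.
2025-08-01 23:00 + 18 h = 2025-08-02 17:00.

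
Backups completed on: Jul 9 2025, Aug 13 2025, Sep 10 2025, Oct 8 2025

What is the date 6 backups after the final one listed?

All dates are Wednesdays, 35, 28, 28 days apart.
Specifically, the 2nd Wednesday of each month.
2nd Wednesday of November 2025: Nov 12 2025.
2nd Wednesday of December 2025: Dec 10 2025.
January 2026 — 2nd Wednesday is Jan 14 2026.
2nd Wednesday of February 2026: Feb 11 2026.
2nd Wednesday of March 2026: Mar 11 2026.
2nd Wednesday of April 2026: Apr 8 2026.

Apr 8 2026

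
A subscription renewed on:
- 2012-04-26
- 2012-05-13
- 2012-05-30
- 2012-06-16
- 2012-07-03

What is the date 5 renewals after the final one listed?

2012-09-26

Gaps between consecutive events: 17, 17, 17, 17 days — a constant 17-day interval.
2012-07-03 + 17 days = 2012-07-20.
2012-07-20 + 17 days = 2012-08-06.
2012-08-06 + 17 days = 2012-08-23.
2012-08-23 + 17 days = 2012-09-09.
2012-09-09 + 17 days = 2012-09-26.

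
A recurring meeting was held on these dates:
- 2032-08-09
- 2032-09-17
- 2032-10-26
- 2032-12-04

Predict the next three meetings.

The spacing is 39, 39, 39 days — always 39 days.
2032-12-04 + 39 days = 2033-01-12.
2033-01-12 + 39 days = 2033-02-20.
2033-02-20 + 39 days = 2033-03-31.

2033-01-12, 2033-02-20, 2033-03-31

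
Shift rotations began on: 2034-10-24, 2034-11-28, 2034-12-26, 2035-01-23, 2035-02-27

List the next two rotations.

These are Tuesdays at 28- or 35-day spacing (35, 28, 28, 35).
The pattern: 4th Tuesday of the month.
4th Tuesday of March 2035: 2035-03-27.
April 2035 — 4th Tuesday is 2035-04-24.

2035-03-27, 2035-04-24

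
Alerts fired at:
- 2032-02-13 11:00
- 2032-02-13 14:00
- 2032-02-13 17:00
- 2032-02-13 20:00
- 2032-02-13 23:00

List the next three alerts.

Gaps: 3, 3, 3, 3 hours — each event is 3 hours after the previous one.
2032-02-13 23:00 + 3 h = 2032-02-14 02:00.
2032-02-14 02:00 + 3 h = 2032-02-14 05:00.
2032-02-14 05:00 + 3 h = 2032-02-14 08:00.

2032-02-14 02:00, 2032-02-14 05:00, 2032-02-14 08:00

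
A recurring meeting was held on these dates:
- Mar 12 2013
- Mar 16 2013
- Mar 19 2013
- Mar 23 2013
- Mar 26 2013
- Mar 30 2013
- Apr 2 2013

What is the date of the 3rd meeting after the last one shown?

The gap pattern 4, 3, 4, 3, 4, 3 repeats every 2 events.
These are the Tuesdays and Saturdays of each week.
Next Saturday: Apr 6 2013.
The following Tuesday is Apr 9 2013.
Next Saturday: Apr 13 2013.

Apr 13 2013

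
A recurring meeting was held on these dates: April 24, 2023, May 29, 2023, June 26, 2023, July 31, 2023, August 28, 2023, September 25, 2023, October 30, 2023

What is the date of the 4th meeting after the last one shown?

February 26, 2024

These are Mondays with 35, 28, 35, 28, 28, 35-day gaps.
Each is the final Monday of its month — May 29, 2023 is past the 28th, so '4th Monday' doesn't fit.
Last Monday of November 2023: November 27, 2023.
Last Monday of December 2023: December 25, 2023.
Last Monday of January 2024: January 29, 2024.
February 2024 ends with Monday February 26, 2024.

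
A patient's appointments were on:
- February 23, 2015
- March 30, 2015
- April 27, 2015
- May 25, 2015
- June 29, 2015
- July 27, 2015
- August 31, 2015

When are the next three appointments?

Every date is a Monday; gaps 35, 28, 28, 35, 28, 35 days.
Each is the last Monday of its month (at least one falls on the 29th or later, ruling out '4th Monday').
Last Monday of September 2015: September 28, 2015.
October 2015 ends with Monday October 26, 2015.
Last Monday of November 2015: November 30, 2015.

September 28, 2015; October 26, 2015; November 30, 2015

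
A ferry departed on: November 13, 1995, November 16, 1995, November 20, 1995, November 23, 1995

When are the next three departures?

Gaps: 3, 4, 3 days — not constant, but cyclic with period 2.
The events fall on every Monday and Thursday.
Next Monday: November 27, 1995.
Next Thursday: November 30, 1995.
Next Monday: December 4, 1995.

November 27, 1995; November 30, 1995; December 4, 1995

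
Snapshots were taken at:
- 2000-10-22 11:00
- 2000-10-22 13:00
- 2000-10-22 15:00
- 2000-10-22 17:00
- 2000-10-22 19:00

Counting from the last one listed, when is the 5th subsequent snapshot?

2000-10-23 05:00

The interval is a steady 2 hours (2, 2, 2, 2).
2000-10-22 19:00 + 2 h = 2000-10-22 21:00.
2000-10-22 21:00 + 2 h = 2000-10-22 23:00.
2000-10-22 23:00 + 2 h = 2000-10-23 01:00.
2000-10-23 01:00 + 2 h = 2000-10-23 03:00.
2000-10-23 03:00 + 2 h = 2000-10-23 05:00.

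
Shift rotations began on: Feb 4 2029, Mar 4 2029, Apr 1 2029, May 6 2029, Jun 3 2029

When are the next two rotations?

These are Sundays at 28- or 35-day spacing (28, 28, 35, 28).
The pattern: 1st Sunday of the month.
July 2029 — 1st Sunday is Jul 1 2029.
August 2029 — 1st Sunday is Aug 5 2029.

Jul 1 2029, Aug 5 2029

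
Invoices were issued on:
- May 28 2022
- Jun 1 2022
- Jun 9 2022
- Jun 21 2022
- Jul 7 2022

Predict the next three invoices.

The spacing grows by 4 each time: 4, 8, 12, 16 days.
Next gap: 20 days. Jul 7 2022 + 20 days = Jul 27 2022.
Next gap: 24 days. Jul 27 2022 + 24 days = Aug 20 2022.
Next gap: 28 days. Aug 20 2022 + 28 days = Sep 17 2022.

Jul 27 2022, Aug 20 2022, Sep 17 2022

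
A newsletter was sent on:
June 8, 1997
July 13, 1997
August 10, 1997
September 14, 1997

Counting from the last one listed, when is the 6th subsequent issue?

All dates are Sundays, 35, 28, 35 days apart.
Specifically, the 2nd Sunday of each month.
2nd Sunday of October 1997: October 12, 1997.
November 1997 — 2nd Sunday is November 9, 1997.
2nd Sunday of December 1997: December 14, 1997.
January 1998 — 2nd Sunday is January 11, 1998.
February 1998 — 2nd Sunday is February 8, 1998.
March 1998 — 2nd Sunday is March 8, 1998.

March 8, 1998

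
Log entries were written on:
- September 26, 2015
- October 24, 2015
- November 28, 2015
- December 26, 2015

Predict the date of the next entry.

These are Saturdays at 28- or 35-day spacing (28, 35, 28).
The pattern: 4th Saturday of the month.
January 2016 — 4th Saturday is January 23, 2016.

January 23, 2016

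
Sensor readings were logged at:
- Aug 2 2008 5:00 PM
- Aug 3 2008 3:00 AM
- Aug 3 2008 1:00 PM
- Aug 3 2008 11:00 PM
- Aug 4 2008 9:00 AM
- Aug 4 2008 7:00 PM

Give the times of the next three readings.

The interval is a steady 10 hours (10, 10, 10, 10, 10).
Aug 4 2008 7:00 PM + 10 h = Aug 5 2008 5:00 AM.
Aug 5 2008 5:00 AM + 10 h = Aug 5 2008 3:00 PM.
Aug 5 2008 3:00 PM + 10 h = Aug 6 2008 1:00 AM.

Aug 5 2008 5:00 AM, Aug 5 2008 3:00 PM, Aug 6 2008 1:00 AM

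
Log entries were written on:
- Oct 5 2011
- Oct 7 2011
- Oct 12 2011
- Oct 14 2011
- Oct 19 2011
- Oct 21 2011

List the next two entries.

Every event lands on a Wednesday or Friday (gaps cycle 2, 5, 2, 5, 2).
So the schedule is: every Wednesday and Friday.
The following Wednesday is Oct 26 2011.
Next Friday: Oct 28 2011.

Oct 26 2011, Oct 28 2011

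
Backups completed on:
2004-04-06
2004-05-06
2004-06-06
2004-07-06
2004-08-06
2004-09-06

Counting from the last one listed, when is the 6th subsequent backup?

2005-03-06

Each date is the 6th; the gaps (30, 31, 30, 31, 31) track the month lengths.
The rule is the 6th of each month.
October 2004: 2004-10-06.
Next: November 2004 → 2004-11-06.
December 2004: 2004-12-06.
January 2005: 2005-01-06.
February 2005: 2005-02-06.
Next: March 2005 → 2005-03-06.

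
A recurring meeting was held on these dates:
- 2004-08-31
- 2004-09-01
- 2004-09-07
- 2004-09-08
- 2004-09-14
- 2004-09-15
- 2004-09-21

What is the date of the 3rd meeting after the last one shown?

2004-09-29

The gap pattern 1, 6, 1, 6, 1, 6 repeats every 2 events.
These are the Tuesdays and Wednesdays of each week.
The following Wednesday is 2004-09-22.
The following Tuesday is 2004-09-28.
Next Wednesday: 2004-09-29.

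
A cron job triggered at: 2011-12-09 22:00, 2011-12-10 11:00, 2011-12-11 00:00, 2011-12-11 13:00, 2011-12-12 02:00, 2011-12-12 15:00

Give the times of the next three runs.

Gaps: 13, 13, 13, 13, 13 hours — each event is 13 hours after the previous one.
2011-12-12 15:00 + 13 h = 2011-12-13 04:00.
2011-12-13 04:00 + 13 h = 2011-12-13 17:00.
2011-12-13 17:00 + 13 h = 2011-12-14 06:00.

2011-12-13 04:00, 2011-12-13 17:00, 2011-12-14 06:00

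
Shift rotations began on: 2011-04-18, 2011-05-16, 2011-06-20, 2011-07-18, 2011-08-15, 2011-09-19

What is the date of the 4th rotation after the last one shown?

2012-01-16

Gaps: 28, 35, 28, 28, 35 days — a mix of 28 and 35. Every date is a Monday.
Each is the 3rd Monday of its month.
3rd Monday of October 2011: 2011-10-17.
November 2011 — 3rd Monday is 2011-11-21.
December 2011 — 3rd Monday is 2011-12-19.
January 2012 — 3rd Monday is 2012-01-16.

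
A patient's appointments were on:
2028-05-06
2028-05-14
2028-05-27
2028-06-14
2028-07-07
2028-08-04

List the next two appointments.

2028-09-06, 2028-10-14

Intervals are 8, 13, 18, 23, 28 days — an arithmetic progression with common difference 5.
Next gap: 33 days. 2028-08-04 + 33 days = 2028-09-06.
Next gap: 38 days. 2028-09-06 + 38 days = 2028-10-14.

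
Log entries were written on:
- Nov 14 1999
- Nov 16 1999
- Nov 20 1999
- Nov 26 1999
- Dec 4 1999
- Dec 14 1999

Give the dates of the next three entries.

Dec 26 1999, Jan 9 2000, Jan 25 2000

The spacing grows by 2 each time: 2, 4, 6, 8, 10 days.
Next gap: 12 days. Dec 14 1999 + 12 days = Dec 26 1999.
Next gap: 14 days. Dec 26 1999 + 14 days = Jan 9 2000.
Next gap: 16 days. Jan 9 2000 + 16 days = Jan 25 2000.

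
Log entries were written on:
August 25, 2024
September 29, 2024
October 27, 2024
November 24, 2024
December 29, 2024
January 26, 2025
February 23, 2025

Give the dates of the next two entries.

March 30, 2025; April 27, 2025

These are Sundays with 35, 28, 28, 35, 28, 28-day gaps.
Each is the final Sunday of its month — September 29, 2024 is past the 28th, so '4th Sunday' doesn't fit.
Last Sunday of March 2025: March 30, 2025.
April 2025 ends with Sunday April 27, 2025.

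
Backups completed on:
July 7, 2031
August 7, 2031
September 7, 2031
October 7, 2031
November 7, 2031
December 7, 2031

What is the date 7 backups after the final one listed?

July 7, 2032

The day-of-month is always 7 (31, 31, 30, 31, 30 days between events).
So this recurs on the 7th of each month.
Next: January 2032 → January 7, 2032.
Next: February 2032 → February 7, 2032.
Next: March 2032 → March 7, 2032.
Next: April 2032 → April 7, 2032.
May 2032: May 7, 2032.
Next: June 2032 → June 7, 2032.
Next: July 2032 → July 7, 2032.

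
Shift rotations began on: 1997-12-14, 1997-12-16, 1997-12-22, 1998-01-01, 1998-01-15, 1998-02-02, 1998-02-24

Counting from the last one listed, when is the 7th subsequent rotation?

Intervals are 2, 6, 10, 14, 18, 22 days — an arithmetic progression with common difference 4.
Next gap: 26 days. 1998-02-24 + 26 days = 1998-03-22.
Next gap: 30 days. 1998-03-22 + 30 days = 1998-04-21.
Next gap: 34 days. 1998-04-21 + 34 days = 1998-05-25.
Next gap: 38 days. 1998-05-25 + 38 days = 1998-07-02.
Next gap: 42 days. 1998-07-02 + 42 days = 1998-08-13.
Next gap: 46 days. 1998-08-13 + 46 days = 1998-09-28.
Next gap: 50 days. 1998-09-28 + 50 days = 1998-11-17.

1998-11-17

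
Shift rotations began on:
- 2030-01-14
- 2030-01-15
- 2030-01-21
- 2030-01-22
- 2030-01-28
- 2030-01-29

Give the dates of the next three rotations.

The gap pattern 1, 6, 1, 6, 1 repeats every 2 events.
These are the Mondays and Tuesdays of each week.
The following Monday is 2030-02-04.
Next Tuesday: 2030-02-05.
Next Monday: 2030-02-11.

2030-02-04, 2030-02-05, 2030-02-11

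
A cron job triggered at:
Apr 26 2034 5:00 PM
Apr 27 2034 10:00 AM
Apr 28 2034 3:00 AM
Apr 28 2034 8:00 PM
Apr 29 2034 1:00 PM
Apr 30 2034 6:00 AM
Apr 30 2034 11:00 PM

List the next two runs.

May 1 2034 4:00 PM, May 2 2034 9:00 AM

Gaps: 17, 17, 17, 17, 17, 17 hours — each event is 17 hours after the previous one.
Apr 30 2034 11:00 PM + 17 h = May 1 2034 4:00 PM.
May 1 2034 4:00 PM + 17 h = May 2 2034 9:00 AM.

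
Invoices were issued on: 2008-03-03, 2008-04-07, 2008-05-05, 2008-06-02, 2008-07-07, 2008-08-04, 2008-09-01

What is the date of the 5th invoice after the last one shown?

2009-02-02

These are Mondays at 28- or 35-day spacing (35, 28, 28, 35, 28, 28).
The pattern: 1st Monday of the month.
October 2008 — 1st Monday is 2008-10-06.
November 2008 — 1st Monday is 2008-11-03.
December 2008 — 1st Monday is 2008-12-01.
1st Monday of January 2009: 2009-01-05.
February 2009 — 1st Monday is 2009-02-02.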